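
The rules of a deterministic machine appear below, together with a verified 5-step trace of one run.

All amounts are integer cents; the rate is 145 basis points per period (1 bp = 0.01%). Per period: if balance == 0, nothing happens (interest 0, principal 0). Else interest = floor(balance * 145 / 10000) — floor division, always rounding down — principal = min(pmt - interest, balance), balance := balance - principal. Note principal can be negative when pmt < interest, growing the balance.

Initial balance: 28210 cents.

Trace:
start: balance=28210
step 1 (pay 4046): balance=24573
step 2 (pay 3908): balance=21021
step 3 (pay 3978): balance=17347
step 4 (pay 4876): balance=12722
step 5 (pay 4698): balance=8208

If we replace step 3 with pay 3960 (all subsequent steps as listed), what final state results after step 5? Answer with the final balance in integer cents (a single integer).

8226

(re-executing from step 3 with the substitution; state before step 3: balance=21021)
step 3 (pay 3960): balance=17365
step 4 (pay 4876): balance=12740
step 5 (pay 4698): balance=8226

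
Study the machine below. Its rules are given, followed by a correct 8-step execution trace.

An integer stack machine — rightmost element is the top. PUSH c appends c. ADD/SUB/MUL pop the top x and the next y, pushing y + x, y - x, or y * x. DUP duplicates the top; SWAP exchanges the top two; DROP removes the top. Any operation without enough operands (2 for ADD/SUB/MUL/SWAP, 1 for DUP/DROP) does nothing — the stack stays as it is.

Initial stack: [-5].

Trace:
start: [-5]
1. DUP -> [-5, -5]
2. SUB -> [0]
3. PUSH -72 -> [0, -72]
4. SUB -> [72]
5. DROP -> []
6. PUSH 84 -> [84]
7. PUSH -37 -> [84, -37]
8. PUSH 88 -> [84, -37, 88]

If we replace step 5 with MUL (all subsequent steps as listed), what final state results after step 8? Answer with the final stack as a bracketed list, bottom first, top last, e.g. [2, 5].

[72, 84, -37, 88]

(re-executing from step 5 with the substitution; state before step 5: [72])
5. MUL -> [72]
6. PUSH 84 -> [72, 84]
7. PUSH -37 -> [72, 84, -37]
8. PUSH 88 -> [72, 84, -37, 88]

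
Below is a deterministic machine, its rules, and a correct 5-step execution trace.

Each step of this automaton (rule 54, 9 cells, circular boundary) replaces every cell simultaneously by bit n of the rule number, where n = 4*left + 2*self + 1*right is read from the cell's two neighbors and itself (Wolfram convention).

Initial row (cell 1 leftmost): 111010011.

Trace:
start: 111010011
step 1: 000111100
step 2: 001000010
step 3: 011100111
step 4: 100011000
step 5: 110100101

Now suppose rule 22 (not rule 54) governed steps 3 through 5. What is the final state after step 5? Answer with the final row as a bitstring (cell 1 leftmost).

000100100

(re-executing steps 3..5 under rule 22; state before step 3: 001000010)
step 3: 011100111
step 4: 000011000
step 5: 000100100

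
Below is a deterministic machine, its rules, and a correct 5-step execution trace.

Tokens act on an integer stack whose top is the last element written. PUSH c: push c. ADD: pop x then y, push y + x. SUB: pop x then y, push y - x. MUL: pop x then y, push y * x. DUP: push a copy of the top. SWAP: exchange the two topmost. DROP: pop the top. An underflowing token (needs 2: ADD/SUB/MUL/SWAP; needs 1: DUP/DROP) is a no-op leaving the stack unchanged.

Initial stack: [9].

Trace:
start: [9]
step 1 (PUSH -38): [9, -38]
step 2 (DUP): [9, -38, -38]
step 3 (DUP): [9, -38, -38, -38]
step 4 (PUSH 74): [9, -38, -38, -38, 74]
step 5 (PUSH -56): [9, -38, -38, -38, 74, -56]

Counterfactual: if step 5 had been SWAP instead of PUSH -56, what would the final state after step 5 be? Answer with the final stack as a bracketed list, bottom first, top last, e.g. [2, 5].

(re-executing from step 5 with the substitution; state before step 5: [9, -38, -38, -38, 74])
step 5 (SWAP): [9, -38, -38, 74, -38]

[9, -38, -38, 74, -38]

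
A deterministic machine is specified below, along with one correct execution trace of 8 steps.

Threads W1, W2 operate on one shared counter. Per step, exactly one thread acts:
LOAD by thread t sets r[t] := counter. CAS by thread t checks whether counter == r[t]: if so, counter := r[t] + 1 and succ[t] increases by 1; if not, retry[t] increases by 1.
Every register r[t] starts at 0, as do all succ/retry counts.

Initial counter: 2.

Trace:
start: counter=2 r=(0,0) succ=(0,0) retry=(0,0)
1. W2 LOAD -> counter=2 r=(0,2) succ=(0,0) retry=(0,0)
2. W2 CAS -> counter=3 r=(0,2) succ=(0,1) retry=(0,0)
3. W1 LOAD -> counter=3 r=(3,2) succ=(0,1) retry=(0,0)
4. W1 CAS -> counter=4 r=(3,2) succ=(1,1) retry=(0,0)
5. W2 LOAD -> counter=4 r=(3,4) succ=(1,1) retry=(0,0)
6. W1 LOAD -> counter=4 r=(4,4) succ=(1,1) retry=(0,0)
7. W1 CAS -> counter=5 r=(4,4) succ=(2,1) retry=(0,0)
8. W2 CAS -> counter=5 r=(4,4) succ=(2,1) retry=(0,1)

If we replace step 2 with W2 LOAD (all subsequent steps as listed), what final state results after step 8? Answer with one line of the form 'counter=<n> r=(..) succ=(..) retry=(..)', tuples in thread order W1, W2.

counter=4 r=(3,3) succ=(2,0) retry=(0,1)

(re-executing from step 2 with the substitution; state before step 2: counter=2 r=(0,2) succ=(0,0) retry=(0,0))
2. W2 LOAD -> counter=2 r=(0,2) succ=(0,0) retry=(0,0)
3. W1 LOAD -> counter=2 r=(2,2) succ=(0,0) retry=(0,0)
4. W1 CAS -> counter=3 r=(2,2) succ=(1,0) retry=(0,0)
5. W2 LOAD -> counter=3 r=(2,3) succ=(1,0) retry=(0,0)
6. W1 LOAD -> counter=3 r=(3,3) succ=(1,0) retry=(0,0)
7. W1 CAS -> counter=4 r=(3,3) succ=(2,0) retry=(0,0)
8. W2 CAS -> counter=4 r=(3,3) succ=(2,0) retry=(0,1)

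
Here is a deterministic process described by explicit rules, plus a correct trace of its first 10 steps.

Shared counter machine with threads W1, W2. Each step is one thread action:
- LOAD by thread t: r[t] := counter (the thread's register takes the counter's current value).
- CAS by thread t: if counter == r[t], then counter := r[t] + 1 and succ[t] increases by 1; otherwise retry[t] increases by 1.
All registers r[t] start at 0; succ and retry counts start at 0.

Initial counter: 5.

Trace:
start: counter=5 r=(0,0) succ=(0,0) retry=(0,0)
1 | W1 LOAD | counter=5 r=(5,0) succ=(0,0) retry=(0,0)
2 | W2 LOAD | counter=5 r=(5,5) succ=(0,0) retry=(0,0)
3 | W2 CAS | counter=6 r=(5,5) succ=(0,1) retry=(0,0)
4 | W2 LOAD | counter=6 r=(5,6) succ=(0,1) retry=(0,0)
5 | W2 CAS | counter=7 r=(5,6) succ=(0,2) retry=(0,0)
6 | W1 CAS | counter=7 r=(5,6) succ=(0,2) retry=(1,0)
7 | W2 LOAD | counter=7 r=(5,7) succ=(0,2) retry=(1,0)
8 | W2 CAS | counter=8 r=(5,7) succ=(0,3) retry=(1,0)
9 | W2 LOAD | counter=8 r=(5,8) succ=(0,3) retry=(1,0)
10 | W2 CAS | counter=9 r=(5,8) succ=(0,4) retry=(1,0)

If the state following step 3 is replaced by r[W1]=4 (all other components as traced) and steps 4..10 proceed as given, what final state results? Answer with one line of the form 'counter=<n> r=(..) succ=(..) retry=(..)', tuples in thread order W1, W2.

counter=9 r=(4,8) succ=(0,4) retry=(1,0)

state after step 3 := counter=6 r=(4,5) succ=(0,1) retry=(0,0)
4 | W2 LOAD | counter=6 r=(4,6) succ=(0,1) retry=(0,0)
5 | W2 CAS | counter=7 r=(4,6) succ=(0,2) retry=(0,0)
6 | W1 CAS | counter=7 r=(4,6) succ=(0,2) retry=(1,0)
7 | W2 LOAD | counter=7 r=(4,7) succ=(0,2) retry=(1,0)
8 | W2 CAS | counter=8 r=(4,7) succ=(0,3) retry=(1,0)
9 | W2 LOAD | counter=8 r=(4,8) succ=(0,3) retry=(1,0)
10 | W2 CAS | counter=9 r=(4,8) succ=(0,4) retry=(1,0)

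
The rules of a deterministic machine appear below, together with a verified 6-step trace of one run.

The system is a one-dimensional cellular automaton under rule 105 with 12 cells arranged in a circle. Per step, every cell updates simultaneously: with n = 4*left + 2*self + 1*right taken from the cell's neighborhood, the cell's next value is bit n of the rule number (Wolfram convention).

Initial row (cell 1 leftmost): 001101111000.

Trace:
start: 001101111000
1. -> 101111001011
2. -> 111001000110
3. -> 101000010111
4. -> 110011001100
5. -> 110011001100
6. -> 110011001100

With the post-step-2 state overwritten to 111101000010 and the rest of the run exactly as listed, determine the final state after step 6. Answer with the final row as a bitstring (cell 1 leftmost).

state after step 2 := 111101000010
3. -> 100110011001
4. -> 100110011001
5. -> 100110011001
6. -> 100110011001

100110011001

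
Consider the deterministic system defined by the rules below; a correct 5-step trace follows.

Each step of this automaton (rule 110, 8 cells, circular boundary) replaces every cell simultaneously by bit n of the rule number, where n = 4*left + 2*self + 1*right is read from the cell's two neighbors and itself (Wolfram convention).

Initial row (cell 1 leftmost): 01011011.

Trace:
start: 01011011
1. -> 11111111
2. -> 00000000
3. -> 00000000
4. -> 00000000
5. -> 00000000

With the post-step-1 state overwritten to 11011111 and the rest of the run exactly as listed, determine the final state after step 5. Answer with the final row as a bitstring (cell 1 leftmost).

00010011

state after step 1 := 11011111
2. -> 01110000
3. -> 11010000
4. -> 11110001
5. -> 00010011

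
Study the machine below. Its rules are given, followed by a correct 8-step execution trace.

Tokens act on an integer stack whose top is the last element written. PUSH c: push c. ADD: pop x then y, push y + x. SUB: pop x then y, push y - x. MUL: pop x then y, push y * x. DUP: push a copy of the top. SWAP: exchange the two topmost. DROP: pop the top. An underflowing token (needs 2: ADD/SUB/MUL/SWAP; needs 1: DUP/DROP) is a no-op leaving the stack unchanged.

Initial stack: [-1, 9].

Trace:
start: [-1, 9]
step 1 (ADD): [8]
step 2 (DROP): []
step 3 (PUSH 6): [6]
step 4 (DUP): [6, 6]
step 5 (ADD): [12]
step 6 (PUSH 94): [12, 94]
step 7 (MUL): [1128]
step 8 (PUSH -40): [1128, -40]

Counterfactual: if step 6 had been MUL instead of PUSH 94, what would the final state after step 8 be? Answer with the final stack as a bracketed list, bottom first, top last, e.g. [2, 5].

[12, -40]

(re-executing from step 6 with the substitution; state before step 6: [12])
step 6 (MUL): [12]
step 7 (MUL): [12]
step 8 (PUSH -40): [12, -40]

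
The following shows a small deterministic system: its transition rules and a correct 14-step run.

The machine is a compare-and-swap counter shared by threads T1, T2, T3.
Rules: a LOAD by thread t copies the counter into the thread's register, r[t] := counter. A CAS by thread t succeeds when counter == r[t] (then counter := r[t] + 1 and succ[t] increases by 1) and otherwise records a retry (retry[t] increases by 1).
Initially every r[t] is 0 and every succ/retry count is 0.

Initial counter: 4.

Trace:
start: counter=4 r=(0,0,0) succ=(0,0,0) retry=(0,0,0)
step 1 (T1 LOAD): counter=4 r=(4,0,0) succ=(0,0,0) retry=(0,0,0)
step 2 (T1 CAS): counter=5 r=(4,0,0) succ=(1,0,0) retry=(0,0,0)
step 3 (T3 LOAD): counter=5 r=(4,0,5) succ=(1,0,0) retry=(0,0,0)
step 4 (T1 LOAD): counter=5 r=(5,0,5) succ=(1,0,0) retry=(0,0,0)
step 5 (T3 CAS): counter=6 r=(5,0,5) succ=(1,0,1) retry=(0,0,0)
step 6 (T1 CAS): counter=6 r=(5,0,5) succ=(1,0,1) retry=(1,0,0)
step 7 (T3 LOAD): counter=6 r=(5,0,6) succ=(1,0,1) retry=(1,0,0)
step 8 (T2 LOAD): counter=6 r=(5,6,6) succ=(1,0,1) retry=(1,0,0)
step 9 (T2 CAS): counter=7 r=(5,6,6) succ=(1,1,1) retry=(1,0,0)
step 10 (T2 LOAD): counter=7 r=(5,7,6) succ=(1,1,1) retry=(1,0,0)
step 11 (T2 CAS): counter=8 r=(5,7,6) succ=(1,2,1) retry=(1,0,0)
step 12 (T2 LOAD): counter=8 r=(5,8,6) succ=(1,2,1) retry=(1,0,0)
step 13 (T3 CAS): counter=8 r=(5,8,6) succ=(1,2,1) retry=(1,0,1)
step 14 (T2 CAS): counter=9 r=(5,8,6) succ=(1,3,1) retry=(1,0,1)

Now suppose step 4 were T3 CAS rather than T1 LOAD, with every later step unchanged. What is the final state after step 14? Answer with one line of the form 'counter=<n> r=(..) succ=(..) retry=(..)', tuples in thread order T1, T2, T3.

counter=9 r=(4,8,6) succ=(1,3,1) retry=(1,0,2)

(re-executing from step 4 with the substitution; state before step 4: counter=5 r=(4,0,5) succ=(1,0,0) retry=(0,0,0))
step 4 (T3 CAS): counter=6 r=(4,0,5) succ=(1,0,1) retry=(0,0,0)
step 5 (T3 CAS): counter=6 r=(4,0,5) succ=(1,0,1) retry=(0,0,1)
step 6 (T1 CAS): counter=6 r=(4,0,5) succ=(1,0,1) retry=(1,0,1)
step 7 (T3 LOAD): counter=6 r=(4,0,6) succ=(1,0,1) retry=(1,0,1)
step 8 (T2 LOAD): counter=6 r=(4,6,6) succ=(1,0,1) retry=(1,0,1)
step 9 (T2 CAS): counter=7 r=(4,6,6) succ=(1,1,1) retry=(1,0,1)
step 10 (T2 LOAD): counter=7 r=(4,7,6) succ=(1,1,1) retry=(1,0,1)
step 11 (T2 CAS): counter=8 r=(4,7,6) succ=(1,2,1) retry=(1,0,1)
step 12 (T2 LOAD): counter=8 r=(4,8,6) succ=(1,2,1) retry=(1,0,1)
step 13 (T3 CAS): counter=8 r=(4,8,6) succ=(1,2,1) retry=(1,0,2)
step 14 (T2 CAS): counter=9 r=(4,8,6) succ=(1,3,1) retry=(1,0,2)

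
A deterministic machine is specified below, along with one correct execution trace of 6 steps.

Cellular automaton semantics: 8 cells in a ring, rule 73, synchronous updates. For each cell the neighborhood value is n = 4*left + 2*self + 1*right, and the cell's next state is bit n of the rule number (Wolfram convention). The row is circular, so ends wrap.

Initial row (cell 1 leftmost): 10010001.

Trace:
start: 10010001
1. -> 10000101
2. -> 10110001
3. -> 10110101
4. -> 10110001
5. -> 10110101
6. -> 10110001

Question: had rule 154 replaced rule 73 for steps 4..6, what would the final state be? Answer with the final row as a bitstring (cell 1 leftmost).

(re-executing steps 4..6 under rule 154; state before step 4: 10110101)
4. -> 00100001
5. -> 11010010
6. -> 10001100

10001100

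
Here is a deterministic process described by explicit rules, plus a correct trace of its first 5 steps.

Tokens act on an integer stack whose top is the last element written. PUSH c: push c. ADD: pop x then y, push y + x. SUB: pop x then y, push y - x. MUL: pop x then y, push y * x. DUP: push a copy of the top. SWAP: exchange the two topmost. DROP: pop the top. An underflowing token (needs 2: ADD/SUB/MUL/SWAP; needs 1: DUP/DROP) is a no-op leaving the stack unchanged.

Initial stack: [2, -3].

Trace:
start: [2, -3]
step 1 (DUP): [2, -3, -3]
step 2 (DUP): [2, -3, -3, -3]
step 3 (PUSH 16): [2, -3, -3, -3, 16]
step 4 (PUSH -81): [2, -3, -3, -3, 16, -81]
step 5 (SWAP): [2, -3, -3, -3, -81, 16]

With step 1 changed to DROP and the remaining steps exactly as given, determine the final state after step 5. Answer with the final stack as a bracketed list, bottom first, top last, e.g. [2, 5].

[2, 2, -81, 16]

(re-executing from step 1 with the substitution; state before step 1: [2, -3])
step 1 (DROP): [2]
step 2 (DUP): [2, 2]
step 3 (PUSH 16): [2, 2, 16]
step 4 (PUSH -81): [2, 2, 16, -81]
step 5 (SWAP): [2, 2, -81, 16]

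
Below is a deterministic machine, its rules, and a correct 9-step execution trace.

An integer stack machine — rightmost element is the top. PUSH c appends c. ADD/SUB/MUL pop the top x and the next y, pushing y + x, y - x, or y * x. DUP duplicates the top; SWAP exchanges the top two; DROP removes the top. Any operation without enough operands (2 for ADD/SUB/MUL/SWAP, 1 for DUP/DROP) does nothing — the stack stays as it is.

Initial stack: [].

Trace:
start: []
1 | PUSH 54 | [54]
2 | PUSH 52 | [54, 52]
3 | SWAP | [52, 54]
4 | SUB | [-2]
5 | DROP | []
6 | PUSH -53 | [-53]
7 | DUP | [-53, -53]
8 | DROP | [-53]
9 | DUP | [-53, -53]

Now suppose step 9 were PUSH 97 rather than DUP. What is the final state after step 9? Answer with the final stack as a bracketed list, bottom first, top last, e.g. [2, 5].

(re-executing from step 9 with the substitution; state before step 9: [-53])
9 | PUSH 97 | [-53, 97]

[-53, 97]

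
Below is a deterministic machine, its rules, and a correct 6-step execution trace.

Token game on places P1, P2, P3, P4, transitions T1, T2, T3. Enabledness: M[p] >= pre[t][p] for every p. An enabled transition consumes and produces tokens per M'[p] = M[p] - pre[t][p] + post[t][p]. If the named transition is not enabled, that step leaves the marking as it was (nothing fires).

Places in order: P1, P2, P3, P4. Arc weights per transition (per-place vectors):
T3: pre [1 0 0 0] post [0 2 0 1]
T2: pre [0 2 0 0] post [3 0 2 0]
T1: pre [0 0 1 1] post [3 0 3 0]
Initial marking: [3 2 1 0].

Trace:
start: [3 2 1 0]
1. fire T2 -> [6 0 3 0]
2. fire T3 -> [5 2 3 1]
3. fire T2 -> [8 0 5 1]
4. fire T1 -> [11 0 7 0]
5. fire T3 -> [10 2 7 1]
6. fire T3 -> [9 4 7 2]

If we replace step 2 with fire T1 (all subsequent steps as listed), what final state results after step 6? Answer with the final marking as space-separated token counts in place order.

(re-executing from step 2 with the substitution; state before step 2: [6 0 3 0])
2. fire T1 -> [6 0 3 0]
3. fire T2 -> [6 0 3 0]
4. fire T1 -> [6 0 3 0]
5. fire T3 -> [5 2 3 1]
6. fire T3 -> [4 4 3 2]

4 4 3 2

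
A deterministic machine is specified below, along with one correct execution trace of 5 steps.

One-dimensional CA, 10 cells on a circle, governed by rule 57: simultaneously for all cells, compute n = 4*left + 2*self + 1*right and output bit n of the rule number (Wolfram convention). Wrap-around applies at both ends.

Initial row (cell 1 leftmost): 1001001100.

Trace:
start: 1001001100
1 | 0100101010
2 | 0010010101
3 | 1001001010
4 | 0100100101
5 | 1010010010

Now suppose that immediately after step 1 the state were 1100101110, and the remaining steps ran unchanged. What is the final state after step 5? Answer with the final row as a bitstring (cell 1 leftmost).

state after step 1 := 1100101110
2 | 1010011001
3 | 0101010101
4 | 1010101010
5 | 0101010101

0101010101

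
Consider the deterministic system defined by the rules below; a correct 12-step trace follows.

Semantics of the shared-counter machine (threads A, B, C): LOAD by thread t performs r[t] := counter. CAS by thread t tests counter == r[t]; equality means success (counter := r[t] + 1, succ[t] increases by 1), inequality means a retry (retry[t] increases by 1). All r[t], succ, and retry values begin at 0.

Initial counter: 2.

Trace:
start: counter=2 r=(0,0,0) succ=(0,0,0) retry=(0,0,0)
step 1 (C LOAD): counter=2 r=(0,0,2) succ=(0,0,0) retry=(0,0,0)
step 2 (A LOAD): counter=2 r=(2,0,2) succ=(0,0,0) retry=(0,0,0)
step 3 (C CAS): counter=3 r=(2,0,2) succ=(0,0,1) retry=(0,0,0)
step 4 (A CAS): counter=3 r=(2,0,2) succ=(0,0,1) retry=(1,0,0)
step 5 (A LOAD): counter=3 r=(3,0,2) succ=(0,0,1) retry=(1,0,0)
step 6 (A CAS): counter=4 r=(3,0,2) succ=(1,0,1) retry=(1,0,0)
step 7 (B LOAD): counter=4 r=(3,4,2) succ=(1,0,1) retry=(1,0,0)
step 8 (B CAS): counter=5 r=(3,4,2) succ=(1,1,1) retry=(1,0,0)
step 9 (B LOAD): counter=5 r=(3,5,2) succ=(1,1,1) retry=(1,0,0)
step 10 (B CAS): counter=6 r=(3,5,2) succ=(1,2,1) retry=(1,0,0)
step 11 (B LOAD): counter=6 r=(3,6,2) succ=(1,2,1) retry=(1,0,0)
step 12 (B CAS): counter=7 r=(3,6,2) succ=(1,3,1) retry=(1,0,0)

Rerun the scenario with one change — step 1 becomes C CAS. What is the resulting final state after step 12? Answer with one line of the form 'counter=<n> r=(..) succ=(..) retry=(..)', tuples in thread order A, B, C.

counter=7 r=(3,6,0) succ=(2,3,0) retry=(0,0,2)

(re-executing from step 1 with the substitution; state before step 1: counter=2 r=(0,0,0) succ=(0,0,0) retry=(0,0,0))
step 1 (C CAS): counter=2 r=(0,0,0) succ=(0,0,0) retry=(0,0,1)
step 2 (A LOAD): counter=2 r=(2,0,0) succ=(0,0,0) retry=(0,0,1)
step 3 (C CAS): counter=2 r=(2,0,0) succ=(0,0,0) retry=(0,0,2)
step 4 (A CAS): counter=3 r=(2,0,0) succ=(1,0,0) retry=(0,0,2)
step 5 (A LOAD): counter=3 r=(3,0,0) succ=(1,0,0) retry=(0,0,2)
step 6 (A CAS): counter=4 r=(3,0,0) succ=(2,0,0) retry=(0,0,2)
step 7 (B LOAD): counter=4 r=(3,4,0) succ=(2,0,0) retry=(0,0,2)
step 8 (B CAS): counter=5 r=(3,4,0) succ=(2,1,0) retry=(0,0,2)
step 9 (B LOAD): counter=5 r=(3,5,0) succ=(2,1,0) retry=(0,0,2)
step 10 (B CAS): counter=6 r=(3,5,0) succ=(2,2,0) retry=(0,0,2)
step 11 (B LOAD): counter=6 r=(3,6,0) succ=(2,2,0) retry=(0,0,2)
step 12 (B CAS): counter=7 r=(3,6,0) succ=(2,3,0) retry=(0,0,2)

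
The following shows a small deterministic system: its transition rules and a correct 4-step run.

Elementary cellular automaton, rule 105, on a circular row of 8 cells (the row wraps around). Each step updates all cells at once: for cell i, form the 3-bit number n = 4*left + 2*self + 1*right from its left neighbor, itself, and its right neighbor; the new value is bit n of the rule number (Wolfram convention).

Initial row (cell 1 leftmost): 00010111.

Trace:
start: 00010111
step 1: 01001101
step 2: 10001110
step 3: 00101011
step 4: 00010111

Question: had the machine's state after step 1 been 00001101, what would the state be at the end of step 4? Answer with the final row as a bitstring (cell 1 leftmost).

state after step 1 := 00001101
step 2: 01101110
step 3: 01111010
step 4: 01001100

01001100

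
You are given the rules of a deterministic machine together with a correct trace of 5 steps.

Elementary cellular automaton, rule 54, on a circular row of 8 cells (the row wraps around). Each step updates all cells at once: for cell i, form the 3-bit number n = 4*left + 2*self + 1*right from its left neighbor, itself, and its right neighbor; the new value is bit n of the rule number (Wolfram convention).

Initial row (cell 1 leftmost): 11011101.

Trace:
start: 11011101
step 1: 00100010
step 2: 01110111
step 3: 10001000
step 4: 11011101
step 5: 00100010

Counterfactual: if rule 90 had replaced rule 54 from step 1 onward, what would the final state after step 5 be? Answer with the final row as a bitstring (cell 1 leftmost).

00000000

(re-executing steps 1..5 under rule 90; state before step 1: 11011101)
step 1: 01010101
step 2: 00000000
step 3: 00000000
step 4: 00000000
step 5: 00000000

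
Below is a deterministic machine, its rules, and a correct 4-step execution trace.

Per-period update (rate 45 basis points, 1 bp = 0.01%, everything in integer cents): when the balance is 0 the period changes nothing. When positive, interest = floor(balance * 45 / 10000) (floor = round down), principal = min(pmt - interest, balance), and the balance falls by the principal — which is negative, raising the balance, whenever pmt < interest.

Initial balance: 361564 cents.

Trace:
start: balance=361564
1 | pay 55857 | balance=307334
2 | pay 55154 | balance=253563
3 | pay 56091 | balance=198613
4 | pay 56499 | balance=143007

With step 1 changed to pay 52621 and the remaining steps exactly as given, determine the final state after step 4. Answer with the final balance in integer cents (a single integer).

(re-executing from step 1 with the substitution; state before step 1: balance=361564)
1 | pay 52621 | balance=310570
2 | pay 55154 | balance=256813
3 | pay 56091 | balance=201877
4 | pay 56499 | balance=146286

146286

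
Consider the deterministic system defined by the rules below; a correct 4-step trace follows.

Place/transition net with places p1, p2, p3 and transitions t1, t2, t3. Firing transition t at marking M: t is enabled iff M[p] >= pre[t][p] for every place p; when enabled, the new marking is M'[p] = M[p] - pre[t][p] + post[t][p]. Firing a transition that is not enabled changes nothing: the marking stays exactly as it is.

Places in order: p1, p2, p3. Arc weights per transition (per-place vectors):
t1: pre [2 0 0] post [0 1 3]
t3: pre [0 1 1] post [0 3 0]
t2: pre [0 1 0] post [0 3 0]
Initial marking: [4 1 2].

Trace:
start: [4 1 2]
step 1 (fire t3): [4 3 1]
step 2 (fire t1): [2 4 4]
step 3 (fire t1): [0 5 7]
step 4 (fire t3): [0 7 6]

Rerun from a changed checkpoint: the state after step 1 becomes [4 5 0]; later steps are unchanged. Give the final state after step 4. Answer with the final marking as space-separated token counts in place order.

0 9 5

state after step 1 := [4 5 0]
step 2 (fire t1): [2 6 3]
step 3 (fire t1): [0 7 6]
step 4 (fire t3): [0 9 5]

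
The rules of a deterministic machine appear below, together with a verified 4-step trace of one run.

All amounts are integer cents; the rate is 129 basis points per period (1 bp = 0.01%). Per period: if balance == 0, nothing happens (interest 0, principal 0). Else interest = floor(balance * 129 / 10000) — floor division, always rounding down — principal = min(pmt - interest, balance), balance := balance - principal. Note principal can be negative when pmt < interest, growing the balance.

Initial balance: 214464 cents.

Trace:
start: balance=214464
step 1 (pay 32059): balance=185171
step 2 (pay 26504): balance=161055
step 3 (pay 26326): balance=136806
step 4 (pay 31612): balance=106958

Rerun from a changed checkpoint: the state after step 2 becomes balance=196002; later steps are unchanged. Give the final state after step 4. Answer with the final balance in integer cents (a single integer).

142813

state after step 2 := balance=196002
step 3 (pay 26326): balance=172204
step 4 (pay 31612): balance=142813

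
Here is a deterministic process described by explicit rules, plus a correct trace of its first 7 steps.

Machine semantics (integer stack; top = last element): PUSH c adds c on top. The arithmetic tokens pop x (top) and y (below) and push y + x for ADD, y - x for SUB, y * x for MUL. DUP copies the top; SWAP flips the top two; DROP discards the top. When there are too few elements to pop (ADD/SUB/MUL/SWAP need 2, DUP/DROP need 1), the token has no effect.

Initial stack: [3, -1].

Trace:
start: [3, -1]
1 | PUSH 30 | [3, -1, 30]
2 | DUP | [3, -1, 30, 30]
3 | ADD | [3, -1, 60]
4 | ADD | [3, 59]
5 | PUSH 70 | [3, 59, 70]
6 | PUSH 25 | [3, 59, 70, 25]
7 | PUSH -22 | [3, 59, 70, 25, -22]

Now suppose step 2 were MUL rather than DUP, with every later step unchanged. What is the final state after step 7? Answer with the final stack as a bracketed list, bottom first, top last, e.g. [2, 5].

[-27, 70, 25, -22]

(re-executing from step 2 with the substitution; state before step 2: [3, -1, 30])
2 | MUL | [3, -30]
3 | ADD | [-27]
4 | ADD | [-27]
5 | PUSH 70 | [-27, 70]
6 | PUSH 25 | [-27, 70, 25]
7 | PUSH -22 | [-27, 70, 25, -22]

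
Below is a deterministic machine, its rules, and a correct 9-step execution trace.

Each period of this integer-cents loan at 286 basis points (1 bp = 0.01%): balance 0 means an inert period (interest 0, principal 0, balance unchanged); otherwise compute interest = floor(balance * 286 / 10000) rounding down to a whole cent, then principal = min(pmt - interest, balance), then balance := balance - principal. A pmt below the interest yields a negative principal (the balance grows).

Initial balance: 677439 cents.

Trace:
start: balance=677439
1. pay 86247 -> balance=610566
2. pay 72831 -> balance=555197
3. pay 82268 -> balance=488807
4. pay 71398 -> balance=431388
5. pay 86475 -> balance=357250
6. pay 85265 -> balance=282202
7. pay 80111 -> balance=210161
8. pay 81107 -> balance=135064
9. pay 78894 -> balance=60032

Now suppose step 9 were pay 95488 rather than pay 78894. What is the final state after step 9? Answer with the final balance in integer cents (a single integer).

(re-executing from step 9 with the substitution; state before step 9: balance=135064)
9. pay 95488 -> balance=43438

43438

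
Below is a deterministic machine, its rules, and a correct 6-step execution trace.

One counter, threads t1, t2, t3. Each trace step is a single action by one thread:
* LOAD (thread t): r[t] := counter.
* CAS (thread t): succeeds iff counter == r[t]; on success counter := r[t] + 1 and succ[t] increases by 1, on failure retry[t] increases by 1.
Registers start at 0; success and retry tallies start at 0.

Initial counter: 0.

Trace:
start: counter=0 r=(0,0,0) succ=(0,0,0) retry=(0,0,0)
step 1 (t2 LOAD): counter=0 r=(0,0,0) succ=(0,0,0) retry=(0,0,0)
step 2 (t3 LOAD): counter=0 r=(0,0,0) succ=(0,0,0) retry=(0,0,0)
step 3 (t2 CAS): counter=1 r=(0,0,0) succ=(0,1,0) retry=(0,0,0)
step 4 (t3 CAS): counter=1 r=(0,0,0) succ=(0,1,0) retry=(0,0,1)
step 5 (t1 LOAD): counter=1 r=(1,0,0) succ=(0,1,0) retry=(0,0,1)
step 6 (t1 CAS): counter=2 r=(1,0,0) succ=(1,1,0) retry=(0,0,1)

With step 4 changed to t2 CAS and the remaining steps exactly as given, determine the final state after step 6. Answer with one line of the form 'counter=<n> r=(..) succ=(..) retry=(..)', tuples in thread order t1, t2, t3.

counter=2 r=(1,0,0) succ=(1,1,0) retry=(0,1,0)

(re-executing from step 4 with the substitution; state before step 4: counter=1 r=(0,0,0) succ=(0,1,0) retry=(0,0,0))
step 4 (t2 CAS): counter=1 r=(0,0,0) succ=(0,1,0) retry=(0,1,0)
step 5 (t1 LOAD): counter=1 r=(1,0,0) succ=(0,1,0) retry=(0,1,0)
step 6 (t1 CAS): counter=2 r=(1,0,0) succ=(1,1,0) retry=(0,1,0)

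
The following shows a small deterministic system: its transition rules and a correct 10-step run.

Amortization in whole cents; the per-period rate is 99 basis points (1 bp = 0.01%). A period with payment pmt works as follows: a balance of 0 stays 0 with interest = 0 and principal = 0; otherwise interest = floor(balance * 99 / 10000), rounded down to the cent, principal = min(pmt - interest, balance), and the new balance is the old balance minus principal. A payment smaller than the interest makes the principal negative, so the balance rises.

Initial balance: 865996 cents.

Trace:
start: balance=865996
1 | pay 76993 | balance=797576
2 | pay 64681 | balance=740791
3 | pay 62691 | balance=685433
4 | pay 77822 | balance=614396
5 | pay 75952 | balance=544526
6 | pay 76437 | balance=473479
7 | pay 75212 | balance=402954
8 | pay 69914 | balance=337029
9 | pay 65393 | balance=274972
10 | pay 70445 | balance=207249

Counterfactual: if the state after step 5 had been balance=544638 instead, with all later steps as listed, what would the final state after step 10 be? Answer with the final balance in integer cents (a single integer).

207366

state after step 5 := balance=544638
6 | pay 76437 | balance=473592
7 | pay 75212 | balance=403068
8 | pay 69914 | balance=337144
9 | pay 65393 | balance=275088
10 | pay 70445 | balance=207366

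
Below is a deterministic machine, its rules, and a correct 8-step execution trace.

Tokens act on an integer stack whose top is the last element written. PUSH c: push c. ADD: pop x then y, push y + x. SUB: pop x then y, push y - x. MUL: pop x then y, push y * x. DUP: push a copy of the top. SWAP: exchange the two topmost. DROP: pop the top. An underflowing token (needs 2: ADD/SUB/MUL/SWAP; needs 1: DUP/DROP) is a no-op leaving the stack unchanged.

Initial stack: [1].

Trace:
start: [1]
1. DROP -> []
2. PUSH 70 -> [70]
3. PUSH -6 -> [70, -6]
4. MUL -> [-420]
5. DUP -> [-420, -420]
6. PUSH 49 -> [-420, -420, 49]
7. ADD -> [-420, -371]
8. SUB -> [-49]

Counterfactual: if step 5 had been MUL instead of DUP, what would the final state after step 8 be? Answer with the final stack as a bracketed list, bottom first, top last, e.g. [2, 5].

(re-executing from step 5 with the substitution; state before step 5: [-420])
5. MUL -> [-420]
6. PUSH 49 -> [-420, 49]
7. ADD -> [-371]
8. SUB -> [-371]

[-371]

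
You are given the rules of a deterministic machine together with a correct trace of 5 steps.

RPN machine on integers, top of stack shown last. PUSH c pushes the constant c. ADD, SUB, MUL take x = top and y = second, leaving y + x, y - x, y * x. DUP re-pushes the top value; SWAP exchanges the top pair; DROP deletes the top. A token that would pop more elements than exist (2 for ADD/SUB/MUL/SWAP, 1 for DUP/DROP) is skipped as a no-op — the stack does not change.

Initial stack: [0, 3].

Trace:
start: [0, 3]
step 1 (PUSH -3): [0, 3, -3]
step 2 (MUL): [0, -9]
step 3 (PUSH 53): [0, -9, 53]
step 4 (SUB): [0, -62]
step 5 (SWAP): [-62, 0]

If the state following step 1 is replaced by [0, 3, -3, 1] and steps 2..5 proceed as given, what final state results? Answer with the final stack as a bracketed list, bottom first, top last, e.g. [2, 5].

state after step 1 := [0, 3, -3, 1]
step 2 (MUL): [0, 3, -3]
step 3 (PUSH 53): [0, 3, -3, 53]
step 4 (SUB): [0, 3, -56]
step 5 (SWAP): [0, -56, 3]

[0, -56, 3]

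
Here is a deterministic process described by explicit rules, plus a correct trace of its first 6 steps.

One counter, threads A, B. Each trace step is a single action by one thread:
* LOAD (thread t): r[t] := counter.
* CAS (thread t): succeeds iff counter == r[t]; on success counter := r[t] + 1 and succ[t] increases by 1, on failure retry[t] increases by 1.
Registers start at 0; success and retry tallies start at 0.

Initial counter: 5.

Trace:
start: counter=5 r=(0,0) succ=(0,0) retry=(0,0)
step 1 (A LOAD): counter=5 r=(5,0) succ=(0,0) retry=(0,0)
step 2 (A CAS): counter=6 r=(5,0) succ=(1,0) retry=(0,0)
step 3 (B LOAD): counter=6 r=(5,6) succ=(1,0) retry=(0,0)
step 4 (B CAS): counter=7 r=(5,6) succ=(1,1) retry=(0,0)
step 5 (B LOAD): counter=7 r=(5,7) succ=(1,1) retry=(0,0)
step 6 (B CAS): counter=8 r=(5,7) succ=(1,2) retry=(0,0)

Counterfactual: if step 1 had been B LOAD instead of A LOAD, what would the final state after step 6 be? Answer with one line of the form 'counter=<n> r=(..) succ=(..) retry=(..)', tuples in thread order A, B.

counter=7 r=(0,6) succ=(0,2) retry=(1,0)

(re-executing from step 1 with the substitution; state before step 1: counter=5 r=(0,0) succ=(0,0) retry=(0,0))
step 1 (B LOAD): counter=5 r=(0,5) succ=(0,0) retry=(0,0)
step 2 (A CAS): counter=5 r=(0,5) succ=(0,0) retry=(1,0)
step 3 (B LOAD): counter=5 r=(0,5) succ=(0,0) retry=(1,0)
step 4 (B CAS): counter=6 r=(0,5) succ=(0,1) retry=(1,0)
step 5 (B LOAD): counter=6 r=(0,6) succ=(0,1) retry=(1,0)
step 6 (B CAS): counter=7 r=(0,6) succ=(0,2) retry=(1,0)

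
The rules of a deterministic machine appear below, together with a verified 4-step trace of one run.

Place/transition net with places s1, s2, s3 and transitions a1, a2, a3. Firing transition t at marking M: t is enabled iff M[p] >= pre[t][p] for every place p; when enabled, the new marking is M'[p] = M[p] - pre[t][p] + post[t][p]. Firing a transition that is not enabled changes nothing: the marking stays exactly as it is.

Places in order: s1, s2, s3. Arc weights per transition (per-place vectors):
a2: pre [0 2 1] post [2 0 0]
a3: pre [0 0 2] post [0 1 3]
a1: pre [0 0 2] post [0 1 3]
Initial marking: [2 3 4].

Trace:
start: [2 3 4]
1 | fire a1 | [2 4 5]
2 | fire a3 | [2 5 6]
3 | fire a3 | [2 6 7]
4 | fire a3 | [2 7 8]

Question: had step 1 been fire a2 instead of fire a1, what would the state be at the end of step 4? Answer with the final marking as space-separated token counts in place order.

4 4 6

(re-executing from step 1 with the substitution; state before step 1: [2 3 4])
1 | fire a2 | [4 1 3]
2 | fire a3 | [4 2 4]
3 | fire a3 | [4 3 5]
4 | fire a3 | [4 4 6]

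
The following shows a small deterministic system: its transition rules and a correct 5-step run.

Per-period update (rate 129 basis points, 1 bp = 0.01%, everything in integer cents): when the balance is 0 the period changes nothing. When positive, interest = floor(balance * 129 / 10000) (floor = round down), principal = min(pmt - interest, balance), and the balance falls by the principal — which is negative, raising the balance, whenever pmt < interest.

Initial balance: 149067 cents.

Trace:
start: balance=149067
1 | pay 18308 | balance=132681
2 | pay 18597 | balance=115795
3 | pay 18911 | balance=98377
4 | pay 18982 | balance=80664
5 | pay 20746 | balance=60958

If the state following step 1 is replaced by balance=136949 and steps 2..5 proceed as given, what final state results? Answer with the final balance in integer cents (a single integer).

state after step 1 := balance=136949
2 | pay 18597 | balance=120118
3 | pay 18911 | balance=102756
4 | pay 18982 | balance=85099
5 | pay 20746 | balance=65450

65450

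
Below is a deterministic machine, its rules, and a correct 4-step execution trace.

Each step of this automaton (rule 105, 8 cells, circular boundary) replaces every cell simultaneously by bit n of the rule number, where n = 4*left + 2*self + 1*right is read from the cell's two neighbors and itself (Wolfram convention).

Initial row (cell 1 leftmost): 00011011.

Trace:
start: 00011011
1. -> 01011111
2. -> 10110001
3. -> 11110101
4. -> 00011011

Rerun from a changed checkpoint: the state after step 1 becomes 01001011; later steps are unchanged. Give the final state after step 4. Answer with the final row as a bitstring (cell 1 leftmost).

state after step 1 := 01001011
2. -> 10000111
3. -> 10110100
4. -> 01111000

01111000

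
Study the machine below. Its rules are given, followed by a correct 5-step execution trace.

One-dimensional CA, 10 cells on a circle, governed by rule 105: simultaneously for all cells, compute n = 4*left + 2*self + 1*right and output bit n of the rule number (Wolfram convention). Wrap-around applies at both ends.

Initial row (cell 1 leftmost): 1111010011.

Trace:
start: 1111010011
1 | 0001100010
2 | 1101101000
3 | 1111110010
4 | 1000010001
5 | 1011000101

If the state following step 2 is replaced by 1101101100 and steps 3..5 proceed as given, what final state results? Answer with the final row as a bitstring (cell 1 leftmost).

0011110000

state after step 2 := 1101101100
3 | 1111111100
4 | 1000000100
5 | 0011110000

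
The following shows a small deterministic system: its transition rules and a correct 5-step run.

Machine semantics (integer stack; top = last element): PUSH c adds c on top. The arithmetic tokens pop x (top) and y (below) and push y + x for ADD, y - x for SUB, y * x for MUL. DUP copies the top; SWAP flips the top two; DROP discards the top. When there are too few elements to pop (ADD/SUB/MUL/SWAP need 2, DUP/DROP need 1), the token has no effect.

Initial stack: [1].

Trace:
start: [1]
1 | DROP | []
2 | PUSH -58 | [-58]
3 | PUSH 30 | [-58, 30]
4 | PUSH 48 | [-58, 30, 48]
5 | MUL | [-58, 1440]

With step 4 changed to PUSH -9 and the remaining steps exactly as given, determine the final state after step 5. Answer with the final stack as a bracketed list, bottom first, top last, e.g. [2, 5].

(re-executing from step 4 with the substitution; state before step 4: [-58, 30])
4 | PUSH -9 | [-58, 30, -9]
5 | MUL | [-58, -270]

[-58, -270]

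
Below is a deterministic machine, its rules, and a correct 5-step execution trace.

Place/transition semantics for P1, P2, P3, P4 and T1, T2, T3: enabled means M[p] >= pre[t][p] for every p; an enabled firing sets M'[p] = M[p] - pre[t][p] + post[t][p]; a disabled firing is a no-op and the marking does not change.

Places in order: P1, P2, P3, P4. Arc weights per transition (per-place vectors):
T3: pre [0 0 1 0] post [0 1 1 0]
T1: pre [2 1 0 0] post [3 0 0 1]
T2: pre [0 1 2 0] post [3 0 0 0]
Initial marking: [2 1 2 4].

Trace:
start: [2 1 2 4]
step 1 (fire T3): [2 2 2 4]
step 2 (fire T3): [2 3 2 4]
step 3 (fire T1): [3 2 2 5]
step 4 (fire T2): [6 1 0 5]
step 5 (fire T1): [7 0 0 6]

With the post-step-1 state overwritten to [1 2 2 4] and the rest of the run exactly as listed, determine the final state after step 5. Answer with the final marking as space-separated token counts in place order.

state after step 1 := [1 2 2 4]
step 2 (fire T3): [1 3 2 4]
step 3 (fire T1): [1 3 2 4]
step 4 (fire T2): [4 2 0 4]
step 5 (fire T1): [5 1 0 5]

5 1 0 5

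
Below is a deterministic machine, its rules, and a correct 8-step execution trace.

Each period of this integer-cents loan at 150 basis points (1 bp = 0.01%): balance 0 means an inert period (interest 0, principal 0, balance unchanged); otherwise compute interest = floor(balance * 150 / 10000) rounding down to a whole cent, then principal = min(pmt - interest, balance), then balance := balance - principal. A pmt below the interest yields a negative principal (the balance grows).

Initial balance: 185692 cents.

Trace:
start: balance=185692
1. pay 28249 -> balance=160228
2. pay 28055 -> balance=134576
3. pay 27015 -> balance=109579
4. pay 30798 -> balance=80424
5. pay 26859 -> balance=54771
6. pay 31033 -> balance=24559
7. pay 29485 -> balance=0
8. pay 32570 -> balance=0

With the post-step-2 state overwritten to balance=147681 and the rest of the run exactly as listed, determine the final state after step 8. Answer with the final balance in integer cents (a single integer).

0

state after step 2 := balance=147681
3. pay 27015 -> balance=122881
4. pay 30798 -> balance=93926
5. pay 26859 -> balance=68475
6. pay 31033 -> balance=38469
7. pay 29485 -> balance=9561
8. pay 32570 -> balance=0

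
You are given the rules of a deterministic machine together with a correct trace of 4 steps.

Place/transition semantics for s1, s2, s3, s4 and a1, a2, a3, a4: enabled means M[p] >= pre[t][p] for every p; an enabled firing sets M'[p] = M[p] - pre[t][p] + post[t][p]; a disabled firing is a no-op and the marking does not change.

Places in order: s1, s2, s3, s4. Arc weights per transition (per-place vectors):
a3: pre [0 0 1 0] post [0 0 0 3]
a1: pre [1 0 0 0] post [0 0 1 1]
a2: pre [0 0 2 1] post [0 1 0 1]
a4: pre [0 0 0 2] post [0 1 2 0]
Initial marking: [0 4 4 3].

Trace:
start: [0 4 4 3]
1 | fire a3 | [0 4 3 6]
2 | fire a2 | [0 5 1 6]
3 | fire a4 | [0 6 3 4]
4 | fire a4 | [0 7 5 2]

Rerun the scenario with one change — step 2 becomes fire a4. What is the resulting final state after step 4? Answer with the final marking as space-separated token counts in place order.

(re-executing from step 2 with the substitution; state before step 2: [0 4 3 6])
2 | fire a4 | [0 5 5 4]
3 | fire a4 | [0 6 7 2]
4 | fire a4 | [0 7 9 0]

0 7 9 0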